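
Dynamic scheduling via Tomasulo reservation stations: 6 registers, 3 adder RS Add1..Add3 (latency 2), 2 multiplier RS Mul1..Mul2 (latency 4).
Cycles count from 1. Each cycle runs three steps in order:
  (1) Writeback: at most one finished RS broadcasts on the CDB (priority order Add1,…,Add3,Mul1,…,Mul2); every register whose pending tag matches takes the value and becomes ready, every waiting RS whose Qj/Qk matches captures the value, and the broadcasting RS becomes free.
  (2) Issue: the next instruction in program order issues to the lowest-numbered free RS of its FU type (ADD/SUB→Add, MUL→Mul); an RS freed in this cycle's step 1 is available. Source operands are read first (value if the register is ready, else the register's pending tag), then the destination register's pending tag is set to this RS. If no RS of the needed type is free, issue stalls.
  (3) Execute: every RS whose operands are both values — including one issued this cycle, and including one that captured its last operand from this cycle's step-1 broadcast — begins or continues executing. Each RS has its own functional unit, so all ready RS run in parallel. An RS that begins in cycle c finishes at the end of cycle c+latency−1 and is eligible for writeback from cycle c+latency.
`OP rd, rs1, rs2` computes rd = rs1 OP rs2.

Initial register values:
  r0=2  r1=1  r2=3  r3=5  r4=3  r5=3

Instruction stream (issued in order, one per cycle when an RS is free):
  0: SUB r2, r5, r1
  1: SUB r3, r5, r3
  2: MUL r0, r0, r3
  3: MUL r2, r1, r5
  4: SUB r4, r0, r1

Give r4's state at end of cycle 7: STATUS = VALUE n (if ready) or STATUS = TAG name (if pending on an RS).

STATUS = TAG Add1

c1: issue SUB r2<-Add1 | r0:2,r1:1,r2:Add1,r3:5,r4:3,r5:3
c2: issue SUB r3<-Add2 | r0:2,r1:1,r2:Add1,r3:Add2,r4:3,r5:3
c3: CDB Add1=2; issue MUL r0<-Mul1 | r0:Mul1,r1:1,r2:2,r3:Add2,r4:3,r5:3
c4: CDB Add2=-2; issue MUL r2<-Mul2 | r0:Mul1,r1:1,r2:Mul2,r3:-2,r4:3,r5:3
c5: issue SUB r4<-Add1 | r0:Mul1,r1:1,r2:Mul2,r3:-2,r4:Add1,r5:3
c6: - | r0:Mul1,r1:1,r2:Mul2,r3:-2,r4:Add1,r5:3
c7: - | r0:Mul1,r1:1,r2:Mul2,r3:-2,r4:Add1,r5:3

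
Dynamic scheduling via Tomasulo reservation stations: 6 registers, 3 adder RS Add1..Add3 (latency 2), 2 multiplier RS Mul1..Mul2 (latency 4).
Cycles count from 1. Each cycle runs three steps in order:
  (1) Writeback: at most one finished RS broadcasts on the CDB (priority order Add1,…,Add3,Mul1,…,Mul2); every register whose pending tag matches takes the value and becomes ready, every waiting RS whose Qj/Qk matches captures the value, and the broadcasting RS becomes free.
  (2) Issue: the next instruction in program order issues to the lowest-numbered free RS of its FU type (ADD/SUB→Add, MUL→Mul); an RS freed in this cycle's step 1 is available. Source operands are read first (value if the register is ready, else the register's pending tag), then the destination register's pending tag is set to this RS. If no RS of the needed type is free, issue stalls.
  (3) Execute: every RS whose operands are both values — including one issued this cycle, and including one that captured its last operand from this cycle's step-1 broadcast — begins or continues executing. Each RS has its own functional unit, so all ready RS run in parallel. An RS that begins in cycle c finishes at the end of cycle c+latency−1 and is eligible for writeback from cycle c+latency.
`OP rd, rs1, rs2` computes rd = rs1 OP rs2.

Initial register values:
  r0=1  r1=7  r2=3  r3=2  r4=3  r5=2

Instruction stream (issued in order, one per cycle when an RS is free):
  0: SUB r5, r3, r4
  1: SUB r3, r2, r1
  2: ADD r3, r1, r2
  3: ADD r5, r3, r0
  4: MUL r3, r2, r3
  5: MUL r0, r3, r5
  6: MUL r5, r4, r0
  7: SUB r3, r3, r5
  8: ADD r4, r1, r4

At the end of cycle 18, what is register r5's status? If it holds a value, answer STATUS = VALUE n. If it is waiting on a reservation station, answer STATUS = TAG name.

STATUS = VALUE 990

cycle 1: issue SUB r5<-Add1 // r0:1,r1:7,r2:3,r3:2,r4:3,r5:Add1
cycle 2: issue SUB r3<-Add2 // r0:1,r1:7,r2:3,r3:Add2,r4:3,r5:Add1
cycle 3: CDB Add1=-1; issue ADD r3<-Add1 // r0:1,r1:7,r2:3,r3:Add1,r4:3,r5:-1
cycle 4: CDB Add2=-4; issue ADD r5<-Add2 // r0:1,r1:7,r2:3,r3:Add1,r4:3,r5:Add2
cycle 5: CDB Add1=10; issue MUL r3<-Mul1 // r0:1,r1:7,r2:3,r3:Mul1,r4:3,r5:Add2
cycle 6: issue MUL r0<-Mul2 // r0:Mul2,r1:7,r2:3,r3:Mul1,r4:3,r5:Add2
cycle 7: CDB Add2=11; stall // r0:Mul2,r1:7,r2:3,r3:Mul1,r4:3,r5:11
cycle 8: stall // r0:Mul2,r1:7,r2:3,r3:Mul1,r4:3,r5:11
cycle 9: CDB Mul1=30; issue MUL r5<-Mul1 // r0:Mul2,r1:7,r2:3,r3:30,r4:3,r5:Mul1
cycle 10: issue SUB r3<-Add1 // r0:Mul2,r1:7,r2:3,r3:Add1,r4:3,r5:Mul1
cycle 11: issue ADD r4<-Add2 // r0:Mul2,r1:7,r2:3,r3:Add1,r4:Add2,r5:Mul1
cycle 12: - // r0:Mul2,r1:7,r2:3,r3:Add1,r4:Add2,r5:Mul1
cycle 13: CDB Add2=10 // r0:Mul2,r1:7,r2:3,r3:Add1,r4:10,r5:Mul1
cycle 14: CDB Mul2=330 // r0:330,r1:7,r2:3,r3:Add1,r4:10,r5:Mul1
cycle 15: - // r0:330,r1:7,r2:3,r3:Add1,r4:10,r5:Mul1
cycle 16: - // r0:330,r1:7,r2:3,r3:Add1,r4:10,r5:Mul1
cycle 17: - // r0:330,r1:7,r2:3,r3:Add1,r4:10,r5:Mul1
cycle 18: CDB Mul1=990 // r0:330,r1:7,r2:3,r3:Add1,r4:10,r5:990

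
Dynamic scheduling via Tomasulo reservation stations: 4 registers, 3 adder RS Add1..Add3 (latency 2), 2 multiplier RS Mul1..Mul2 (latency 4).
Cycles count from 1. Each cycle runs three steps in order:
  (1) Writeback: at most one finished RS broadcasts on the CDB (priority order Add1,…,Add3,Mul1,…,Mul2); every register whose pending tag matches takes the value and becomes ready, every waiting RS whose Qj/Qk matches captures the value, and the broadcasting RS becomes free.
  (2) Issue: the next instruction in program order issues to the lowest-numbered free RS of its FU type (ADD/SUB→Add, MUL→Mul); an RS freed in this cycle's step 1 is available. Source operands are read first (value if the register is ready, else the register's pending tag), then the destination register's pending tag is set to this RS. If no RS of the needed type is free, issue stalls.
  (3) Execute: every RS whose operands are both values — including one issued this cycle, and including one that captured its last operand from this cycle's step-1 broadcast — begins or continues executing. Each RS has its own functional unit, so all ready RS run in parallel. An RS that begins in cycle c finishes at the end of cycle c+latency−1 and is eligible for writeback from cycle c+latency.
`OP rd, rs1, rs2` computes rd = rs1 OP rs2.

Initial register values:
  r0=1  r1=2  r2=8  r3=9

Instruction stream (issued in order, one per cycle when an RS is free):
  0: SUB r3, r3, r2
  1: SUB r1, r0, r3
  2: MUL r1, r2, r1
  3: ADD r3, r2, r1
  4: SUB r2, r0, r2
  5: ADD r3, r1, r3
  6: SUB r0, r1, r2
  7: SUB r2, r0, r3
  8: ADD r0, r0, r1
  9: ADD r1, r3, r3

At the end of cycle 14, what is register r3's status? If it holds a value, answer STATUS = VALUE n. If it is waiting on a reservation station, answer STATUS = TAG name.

  c1: issue SUB r3<-Add1  regs: r0:1,r1:2,r2:8,r3:Add1
  c2: issue SUB r1<-Add2  regs: r0:1,r1:Add2,r2:8,r3:Add1
  c3: CDB Add1=1; issue MUL r1<-Mul1  regs: r0:1,r1:Mul1,r2:8,r3:1
  c4: issue ADD r3<-Add1  regs: r0:1,r1:Mul1,r2:8,r3:Add1
  c5: CDB Add2=0; issue SUB r2<-Add2  regs: r0:1,r1:Mul1,r2:Add2,r3:Add1
  c6: issue ADD r3<-Add3  regs: r0:1,r1:Mul1,r2:Add2,r3:Add3
  c7: CDB Add2=-7; issue SUB r0<-Add2  regs: r0:Add2,r1:Mul1,r2:-7,r3:Add3
  c8: stall  regs: r0:Add2,r1:Mul1,r2:-7,r3:Add3
  c9: CDB Mul1=0; stall  regs: r0:Add2,r1:0,r2:-7,r3:Add3
  c10: stall  regs: r0:Add2,r1:0,r2:-7,r3:Add3
  c11: CDB Add1=8; issue SUB r2<-Add1  regs: r0:Add2,r1:0,r2:Add1,r3:Add3
  c12: CDB Add2=7; issue ADD r0<-Add2  regs: r0:Add2,r1:0,r2:Add1,r3:Add3
  c13: CDB Add3=8; issue ADD r1<-Add3  regs: r0:Add2,r1:Add3,r2:Add1,r3:8
  c14: CDB Add2=7  regs: r0:7,r1:Add3,r2:Add1,r3:8

STATUS = VALUE 8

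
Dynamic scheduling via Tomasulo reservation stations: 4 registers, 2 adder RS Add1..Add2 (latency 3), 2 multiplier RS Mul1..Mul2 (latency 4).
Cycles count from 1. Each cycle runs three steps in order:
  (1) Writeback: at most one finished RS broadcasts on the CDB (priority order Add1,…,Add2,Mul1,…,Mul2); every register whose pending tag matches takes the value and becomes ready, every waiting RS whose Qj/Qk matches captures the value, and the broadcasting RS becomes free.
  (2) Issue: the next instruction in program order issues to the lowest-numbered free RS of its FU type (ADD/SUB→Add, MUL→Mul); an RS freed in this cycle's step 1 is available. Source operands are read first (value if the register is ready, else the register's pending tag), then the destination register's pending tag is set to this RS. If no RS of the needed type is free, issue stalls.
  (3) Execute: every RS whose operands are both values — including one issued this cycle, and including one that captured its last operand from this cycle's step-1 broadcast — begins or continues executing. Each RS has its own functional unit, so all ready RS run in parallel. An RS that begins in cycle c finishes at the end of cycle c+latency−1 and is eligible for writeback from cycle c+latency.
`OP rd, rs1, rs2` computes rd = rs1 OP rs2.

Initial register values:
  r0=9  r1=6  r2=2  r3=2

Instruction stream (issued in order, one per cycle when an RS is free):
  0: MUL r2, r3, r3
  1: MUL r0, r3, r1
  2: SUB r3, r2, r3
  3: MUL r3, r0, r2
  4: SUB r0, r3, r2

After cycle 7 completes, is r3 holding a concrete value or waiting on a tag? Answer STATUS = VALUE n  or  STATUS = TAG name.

STATUS = TAG Mul1

c1: issue MUL r2<-Mul1 | r0:9,r1:6,r2:Mul1,r3:2
c2: issue MUL r0<-Mul2 | r0:Mul2,r1:6,r2:Mul1,r3:2
c3: issue SUB r3<-Add1 | r0:Mul2,r1:6,r2:Mul1,r3:Add1
c4: stall | r0:Mul2,r1:6,r2:Mul1,r3:Add1
c5: CDB Mul1=4; issue MUL r3<-Mul1 | r0:Mul2,r1:6,r2:4,r3:Mul1
c6: CDB Mul2=12; issue SUB r0<-Add2 | r0:Add2,r1:6,r2:4,r3:Mul1
c7: - | r0:Add2,r1:6,r2:4,r3:Mul1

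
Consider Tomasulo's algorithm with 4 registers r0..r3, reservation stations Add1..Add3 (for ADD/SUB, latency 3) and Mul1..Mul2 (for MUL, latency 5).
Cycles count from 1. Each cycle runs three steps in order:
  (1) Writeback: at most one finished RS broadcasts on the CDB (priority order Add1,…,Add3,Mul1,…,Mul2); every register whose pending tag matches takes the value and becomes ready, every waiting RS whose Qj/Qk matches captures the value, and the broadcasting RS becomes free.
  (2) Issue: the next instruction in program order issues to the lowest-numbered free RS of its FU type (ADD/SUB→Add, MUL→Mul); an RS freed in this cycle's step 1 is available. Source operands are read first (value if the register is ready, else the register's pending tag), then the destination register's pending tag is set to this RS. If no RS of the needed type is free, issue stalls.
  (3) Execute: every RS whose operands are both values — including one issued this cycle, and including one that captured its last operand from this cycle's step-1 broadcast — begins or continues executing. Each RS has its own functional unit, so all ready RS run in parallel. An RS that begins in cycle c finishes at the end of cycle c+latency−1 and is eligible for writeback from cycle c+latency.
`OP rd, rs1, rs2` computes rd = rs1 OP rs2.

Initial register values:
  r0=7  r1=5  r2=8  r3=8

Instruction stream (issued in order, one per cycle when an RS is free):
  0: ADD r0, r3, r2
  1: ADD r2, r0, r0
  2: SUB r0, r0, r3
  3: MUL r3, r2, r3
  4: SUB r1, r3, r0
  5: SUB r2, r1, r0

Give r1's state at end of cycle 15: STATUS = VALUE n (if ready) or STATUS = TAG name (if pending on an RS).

c1: issue ADD r0<-Add1 | r0:Add1,r1:5,r2:8,r3:8
c2: issue ADD r2<-Add2 | r0:Add1,r1:5,r2:Add2,r3:8
c3: issue SUB r0<-Add3 | r0:Add3,r1:5,r2:Add2,r3:8
c4: CDB Add1=16; issue MUL r3<-Mul1 | r0:Add3,r1:5,r2:Add2,r3:Mul1
c5: issue SUB r1<-Add1 | r0:Add3,r1:Add1,r2:Add2,r3:Mul1
c6: stall | r0:Add3,r1:Add1,r2:Add2,r3:Mul1
c7: CDB Add2=32; issue SUB r2<-Add2 | r0:Add3,r1:Add1,r2:Add2,r3:Mul1
c8: CDB Add3=8 | r0:8,r1:Add1,r2:Add2,r3:Mul1
c9: - | r0:8,r1:Add1,r2:Add2,r3:Mul1
c10: - | r0:8,r1:Add1,r2:Add2,r3:Mul1
c11: - | r0:8,r1:Add1,r2:Add2,r3:Mul1
c12: CDB Mul1=256 | r0:8,r1:Add1,r2:Add2,r3:256
c13: - | r0:8,r1:Add1,r2:Add2,r3:256
c14: - | r0:8,r1:Add1,r2:Add2,r3:256
c15: CDB Add1=248 | r0:8,r1:248,r2:Add2,r3:256

STATUS = VALUE 248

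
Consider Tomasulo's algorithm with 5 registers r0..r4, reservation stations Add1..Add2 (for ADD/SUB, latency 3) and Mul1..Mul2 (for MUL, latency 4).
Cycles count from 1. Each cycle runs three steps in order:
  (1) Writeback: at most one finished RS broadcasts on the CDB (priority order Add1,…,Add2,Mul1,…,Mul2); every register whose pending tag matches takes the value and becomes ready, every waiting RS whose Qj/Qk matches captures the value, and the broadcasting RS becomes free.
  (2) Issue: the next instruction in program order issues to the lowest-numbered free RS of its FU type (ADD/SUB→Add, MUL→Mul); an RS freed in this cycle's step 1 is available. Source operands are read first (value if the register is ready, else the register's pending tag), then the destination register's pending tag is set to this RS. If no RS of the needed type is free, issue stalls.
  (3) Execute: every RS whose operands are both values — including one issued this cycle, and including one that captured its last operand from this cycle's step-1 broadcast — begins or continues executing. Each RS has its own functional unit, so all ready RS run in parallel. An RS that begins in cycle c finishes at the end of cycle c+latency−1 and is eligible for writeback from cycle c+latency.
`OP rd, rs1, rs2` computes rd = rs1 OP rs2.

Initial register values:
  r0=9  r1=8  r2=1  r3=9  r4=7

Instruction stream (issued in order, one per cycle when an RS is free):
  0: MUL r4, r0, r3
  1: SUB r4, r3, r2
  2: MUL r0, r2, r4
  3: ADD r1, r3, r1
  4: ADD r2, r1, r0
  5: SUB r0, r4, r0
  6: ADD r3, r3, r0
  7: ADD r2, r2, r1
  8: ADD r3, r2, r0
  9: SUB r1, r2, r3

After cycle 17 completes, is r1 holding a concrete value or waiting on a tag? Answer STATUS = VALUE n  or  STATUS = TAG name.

STATUS = TAG Add2

c1: issue MUL r4<-Mul1 | r0:9,r1:8,r2:1,r3:9,r4:Mul1
c2: issue SUB r4<-Add1 | r0:9,r1:8,r2:1,r3:9,r4:Add1
c3: issue MUL r0<-Mul2 | r0:Mul2,r1:8,r2:1,r3:9,r4:Add1
c4: issue ADD r1<-Add2 | r0:Mul2,r1:Add2,r2:1,r3:9,r4:Add1
c5: CDB Add1=8; issue ADD r2<-Add1 | r0:Mul2,r1:Add2,r2:Add1,r3:9,r4:8
c6: CDB Mul1=81; stall | r0:Mul2,r1:Add2,r2:Add1,r3:9,r4:8
c7: CDB Add2=17; issue SUB r0<-Add2 | r0:Add2,r1:17,r2:Add1,r3:9,r4:8
c8: stall | r0:Add2,r1:17,r2:Add1,r3:9,r4:8
c9: CDB Mul2=8; stall | r0:Add2,r1:17,r2:Add1,r3:9,r4:8
c10: stall | r0:Add2,r1:17,r2:Add1,r3:9,r4:8
c11: stall | r0:Add2,r1:17,r2:Add1,r3:9,r4:8
c12: CDB Add1=25; issue ADD r3<-Add1 | r0:Add2,r1:17,r2:25,r3:Add1,r4:8
c13: CDB Add2=0; issue ADD r2<-Add2 | r0:0,r1:17,r2:Add2,r3:Add1,r4:8
c14: stall | r0:0,r1:17,r2:Add2,r3:Add1,r4:8
c15: stall | r0:0,r1:17,r2:Add2,r3:Add1,r4:8
c16: CDB Add1=9; issue ADD r3<-Add1 | r0:0,r1:17,r2:Add2,r3:Add1,r4:8
c17: CDB Add2=42; issue SUB r1<-Add2 | r0:0,r1:Add2,r2:42,r3:Add1,r4:8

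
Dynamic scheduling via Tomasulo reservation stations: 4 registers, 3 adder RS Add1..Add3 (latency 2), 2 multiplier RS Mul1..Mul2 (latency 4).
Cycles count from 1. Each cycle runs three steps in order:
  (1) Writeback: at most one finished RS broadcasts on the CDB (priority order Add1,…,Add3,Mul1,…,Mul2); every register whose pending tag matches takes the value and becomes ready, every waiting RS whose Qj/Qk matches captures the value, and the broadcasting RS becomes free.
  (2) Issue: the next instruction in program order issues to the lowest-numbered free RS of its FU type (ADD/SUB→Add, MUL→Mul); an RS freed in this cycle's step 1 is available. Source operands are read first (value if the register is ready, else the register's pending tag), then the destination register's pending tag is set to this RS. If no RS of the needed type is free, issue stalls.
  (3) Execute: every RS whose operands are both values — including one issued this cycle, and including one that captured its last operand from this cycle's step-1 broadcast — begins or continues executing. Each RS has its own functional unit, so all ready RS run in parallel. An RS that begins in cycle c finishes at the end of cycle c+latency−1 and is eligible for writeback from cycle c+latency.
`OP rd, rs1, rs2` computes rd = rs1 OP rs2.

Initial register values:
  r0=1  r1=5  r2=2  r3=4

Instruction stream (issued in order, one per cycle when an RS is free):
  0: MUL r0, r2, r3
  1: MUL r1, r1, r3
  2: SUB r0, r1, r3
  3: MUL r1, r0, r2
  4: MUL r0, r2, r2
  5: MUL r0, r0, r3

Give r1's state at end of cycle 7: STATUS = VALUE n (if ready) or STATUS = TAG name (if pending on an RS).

STATUS = TAG Mul1

  c1: issue MUL r0<-Mul1  regs: r0:Mul1,r1:5,r2:2,r3:4
  c2: issue MUL r1<-Mul2  regs: r0:Mul1,r1:Mul2,r2:2,r3:4
  c3: issue SUB r0<-Add1  regs: r0:Add1,r1:Mul2,r2:2,r3:4
  c4: stall  regs: r0:Add1,r1:Mul2,r2:2,r3:4
  c5: CDB Mul1=8; issue MUL r1<-Mul1  regs: r0:Add1,r1:Mul1,r2:2,r3:4
  c6: CDB Mul2=20; issue MUL r0<-Mul2  regs: r0:Mul2,r1:Mul1,r2:2,r3:4
  c7: stall  regs: r0:Mul2,r1:Mul1,r2:2,r3:4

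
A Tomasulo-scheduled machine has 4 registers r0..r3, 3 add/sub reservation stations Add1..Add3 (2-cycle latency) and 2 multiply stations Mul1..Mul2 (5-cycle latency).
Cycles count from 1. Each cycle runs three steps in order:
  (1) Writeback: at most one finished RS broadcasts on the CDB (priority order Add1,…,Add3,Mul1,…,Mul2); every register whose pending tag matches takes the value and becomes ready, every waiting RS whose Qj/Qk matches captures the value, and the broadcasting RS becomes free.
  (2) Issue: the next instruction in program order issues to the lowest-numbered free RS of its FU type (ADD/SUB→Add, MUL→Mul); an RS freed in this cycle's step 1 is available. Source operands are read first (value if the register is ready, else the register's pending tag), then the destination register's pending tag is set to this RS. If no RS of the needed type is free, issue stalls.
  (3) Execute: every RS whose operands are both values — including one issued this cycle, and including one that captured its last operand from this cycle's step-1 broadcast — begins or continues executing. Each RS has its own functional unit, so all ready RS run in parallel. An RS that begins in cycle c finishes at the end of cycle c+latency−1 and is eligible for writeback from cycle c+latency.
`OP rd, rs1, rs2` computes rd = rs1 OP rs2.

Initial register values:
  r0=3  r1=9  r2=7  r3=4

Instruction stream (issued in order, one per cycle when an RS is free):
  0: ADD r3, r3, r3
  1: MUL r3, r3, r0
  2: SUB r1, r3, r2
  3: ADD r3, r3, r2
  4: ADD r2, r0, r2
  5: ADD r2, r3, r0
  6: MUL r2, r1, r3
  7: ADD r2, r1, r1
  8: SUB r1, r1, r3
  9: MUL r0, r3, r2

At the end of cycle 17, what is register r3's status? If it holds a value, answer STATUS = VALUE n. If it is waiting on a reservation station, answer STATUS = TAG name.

STATUS = VALUE 31

c1: issue ADD r3<-Add1 | r0:3,r1:9,r2:7,r3:Add1
c2: issue MUL r3<-Mul1 | r0:3,r1:9,r2:7,r3:Mul1
c3: CDB Add1=8; issue SUB r1<-Add1 | r0:3,r1:Add1,r2:7,r3:Mul1
c4: issue ADD r3<-Add2 | r0:3,r1:Add1,r2:7,r3:Add2
c5: issue ADD r2<-Add3 | r0:3,r1:Add1,r2:Add3,r3:Add2
c6: stall | r0:3,r1:Add1,r2:Add3,r3:Add2
c7: CDB Add3=10; issue ADD r2<-Add3 | r0:3,r1:Add1,r2:Add3,r3:Add2
c8: CDB Mul1=24; issue MUL r2<-Mul1 | r0:3,r1:Add1,r2:Mul1,r3:Add2
c9: stall | r0:3,r1:Add1,r2:Mul1,r3:Add2
c10: CDB Add1=17; issue ADD r2<-Add1 | r0:3,r1:17,r2:Add1,r3:Add2
c11: CDB Add2=31; issue SUB r1<-Add2 | r0:3,r1:Add2,r2:Add1,r3:31
c12: CDB Add1=34; issue MUL r0<-Mul2 | r0:Mul2,r1:Add2,r2:34,r3:31
c13: CDB Add2=-14 | r0:Mul2,r1:-14,r2:34,r3:31
c14: CDB Add3=34 | r0:Mul2,r1:-14,r2:34,r3:31
c15: - | r0:Mul2,r1:-14,r2:34,r3:31
c16: CDB Mul1=527 | r0:Mul2,r1:-14,r2:34,r3:31
c17: CDB Mul2=1054 | r0:1054,r1:-14,r2:34,r3:31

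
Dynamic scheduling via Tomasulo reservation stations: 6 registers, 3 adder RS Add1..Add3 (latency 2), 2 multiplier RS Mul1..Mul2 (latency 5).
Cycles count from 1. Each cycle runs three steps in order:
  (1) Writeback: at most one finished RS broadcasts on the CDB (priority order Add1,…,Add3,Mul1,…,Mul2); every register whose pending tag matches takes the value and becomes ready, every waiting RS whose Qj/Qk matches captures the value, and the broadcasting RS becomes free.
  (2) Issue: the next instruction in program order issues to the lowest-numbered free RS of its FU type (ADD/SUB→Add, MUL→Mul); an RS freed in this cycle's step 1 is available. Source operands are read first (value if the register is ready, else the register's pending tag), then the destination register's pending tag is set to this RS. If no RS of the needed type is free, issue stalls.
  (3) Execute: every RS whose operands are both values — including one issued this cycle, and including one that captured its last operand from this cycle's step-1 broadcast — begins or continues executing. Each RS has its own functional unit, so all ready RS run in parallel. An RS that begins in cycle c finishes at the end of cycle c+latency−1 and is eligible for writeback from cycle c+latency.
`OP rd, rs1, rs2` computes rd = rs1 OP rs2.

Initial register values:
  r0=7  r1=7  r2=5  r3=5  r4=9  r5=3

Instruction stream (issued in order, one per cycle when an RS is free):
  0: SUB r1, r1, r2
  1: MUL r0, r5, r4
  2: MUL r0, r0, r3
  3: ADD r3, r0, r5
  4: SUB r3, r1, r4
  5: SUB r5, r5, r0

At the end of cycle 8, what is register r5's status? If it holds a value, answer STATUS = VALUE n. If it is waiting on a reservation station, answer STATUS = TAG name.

  c1: issue SUB r1<-Add1  regs: r0:7,r1:Add1,r2:5,r3:5,r4:9,r5:3
  c2: issue MUL r0<-Mul1  regs: r0:Mul1,r1:Add1,r2:5,r3:5,r4:9,r5:3
  c3: CDB Add1=2; issue MUL r0<-Mul2  regs: r0:Mul2,r1:2,r2:5,r3:5,r4:9,r5:3
  c4: issue ADD r3<-Add1  regs: r0:Mul2,r1:2,r2:5,r3:Add1,r4:9,r5:3
  c5: issue SUB r3<-Add2  regs: r0:Mul2,r1:2,r2:5,r3:Add2,r4:9,r5:3
  c6: issue SUB r5<-Add3  regs: r0:Mul2,r1:2,r2:5,r3:Add2,r4:9,r5:Add3
  c7: CDB Add2=-7  regs: r0:Mul2,r1:2,r2:5,r3:-7,r4:9,r5:Add3
  c8: CDB Mul1=27  regs: r0:Mul2,r1:2,r2:5,r3:-7,r4:9,r5:Add3

STATUS = TAG Add3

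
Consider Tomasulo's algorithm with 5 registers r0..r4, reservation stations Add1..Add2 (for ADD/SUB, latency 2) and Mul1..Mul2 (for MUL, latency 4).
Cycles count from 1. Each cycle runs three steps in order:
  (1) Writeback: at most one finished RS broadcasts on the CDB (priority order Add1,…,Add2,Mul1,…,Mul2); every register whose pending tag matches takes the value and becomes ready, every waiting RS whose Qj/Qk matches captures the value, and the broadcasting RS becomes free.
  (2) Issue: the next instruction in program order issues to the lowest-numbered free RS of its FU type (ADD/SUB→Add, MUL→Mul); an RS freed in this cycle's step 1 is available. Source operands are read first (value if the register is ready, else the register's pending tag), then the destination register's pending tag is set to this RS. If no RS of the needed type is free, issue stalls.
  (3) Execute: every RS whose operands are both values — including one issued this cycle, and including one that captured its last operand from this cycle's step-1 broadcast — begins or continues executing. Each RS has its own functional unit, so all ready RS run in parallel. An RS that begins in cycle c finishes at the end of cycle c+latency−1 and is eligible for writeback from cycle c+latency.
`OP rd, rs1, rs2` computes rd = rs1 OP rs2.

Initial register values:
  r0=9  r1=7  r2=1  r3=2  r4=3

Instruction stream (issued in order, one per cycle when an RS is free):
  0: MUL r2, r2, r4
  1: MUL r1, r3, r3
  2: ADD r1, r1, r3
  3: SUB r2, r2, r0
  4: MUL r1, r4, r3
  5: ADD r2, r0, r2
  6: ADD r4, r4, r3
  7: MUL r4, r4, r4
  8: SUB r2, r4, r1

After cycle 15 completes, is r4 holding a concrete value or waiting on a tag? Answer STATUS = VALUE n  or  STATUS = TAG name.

STATUS = VALUE 25

  c1: issue MUL r2<-Mul1  regs: r0:9,r1:7,r2:Mul1,r3:2,r4:3
  c2: issue MUL r1<-Mul2  regs: r0:9,r1:Mul2,r2:Mul1,r3:2,r4:3
  c3: issue ADD r1<-Add1  regs: r0:9,r1:Add1,r2:Mul1,r3:2,r4:3
  c4: issue SUB r2<-Add2  regs: r0:9,r1:Add1,r2:Add2,r3:2,r4:3
  c5: CDB Mul1=3; issue MUL r1<-Mul1  regs: r0:9,r1:Mul1,r2:Add2,r3:2,r4:3
  c6: CDB Mul2=4; stall  regs: r0:9,r1:Mul1,r2:Add2,r3:2,r4:3
  c7: CDB Add2=-6; issue ADD r2<-Add2  regs: r0:9,r1:Mul1,r2:Add2,r3:2,r4:3
  c8: CDB Add1=6; issue ADD r4<-Add1  regs: r0:9,r1:Mul1,r2:Add2,r3:2,r4:Add1
  c9: CDB Add2=3; issue MUL r4<-Mul2  regs: r0:9,r1:Mul1,r2:3,r3:2,r4:Mul2
  c10: CDB Add1=5; issue SUB r2<-Add1  regs: r0:9,r1:Mul1,r2:Add1,r3:2,r4:Mul2
  c11: CDB Mul1=6  regs: r0:9,r1:6,r2:Add1,r3:2,r4:Mul2
  c12: -  regs: r0:9,r1:6,r2:Add1,r3:2,r4:Mul2
  c13: -  regs: r0:9,r1:6,r2:Add1,r3:2,r4:Mul2
  c14: CDB Mul2=25  regs: r0:9,r1:6,r2:Add1,r3:2,r4:25
  c15: -  regs: r0:9,r1:6,r2:Add1,r3:2,r4:25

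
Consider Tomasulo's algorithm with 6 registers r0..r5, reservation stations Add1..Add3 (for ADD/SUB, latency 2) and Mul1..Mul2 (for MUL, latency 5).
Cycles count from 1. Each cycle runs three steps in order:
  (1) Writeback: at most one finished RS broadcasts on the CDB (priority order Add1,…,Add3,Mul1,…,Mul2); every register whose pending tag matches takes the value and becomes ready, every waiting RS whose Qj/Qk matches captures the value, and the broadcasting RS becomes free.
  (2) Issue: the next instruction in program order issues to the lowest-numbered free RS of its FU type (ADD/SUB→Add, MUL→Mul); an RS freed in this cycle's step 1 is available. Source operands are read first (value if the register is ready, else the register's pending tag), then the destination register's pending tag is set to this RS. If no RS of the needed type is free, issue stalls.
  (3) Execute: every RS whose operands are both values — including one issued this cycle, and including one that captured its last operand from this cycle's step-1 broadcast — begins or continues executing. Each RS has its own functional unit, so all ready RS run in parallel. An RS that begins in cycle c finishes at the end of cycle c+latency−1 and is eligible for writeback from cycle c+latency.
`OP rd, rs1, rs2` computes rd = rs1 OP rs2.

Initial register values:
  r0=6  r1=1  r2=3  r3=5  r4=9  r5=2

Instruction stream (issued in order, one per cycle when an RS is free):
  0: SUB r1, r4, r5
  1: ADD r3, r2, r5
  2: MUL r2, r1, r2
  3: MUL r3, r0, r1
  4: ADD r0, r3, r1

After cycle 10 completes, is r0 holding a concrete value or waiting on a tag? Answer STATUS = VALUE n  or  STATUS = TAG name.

c1: issue SUB r1<-Add1 | r0:6,r1:Add1,r2:3,r3:5,r4:9,r5:2
c2: issue ADD r3<-Add2 | r0:6,r1:Add1,r2:3,r3:Add2,r4:9,r5:2
c3: CDB Add1=7; issue MUL r2<-Mul1 | r0:6,r1:7,r2:Mul1,r3:Add2,r4:9,r5:2
c4: CDB Add2=5; issue MUL r3<-Mul2 | r0:6,r1:7,r2:Mul1,r3:Mul2,r4:9,r5:2
c5: issue ADD r0<-Add1 | r0:Add1,r1:7,r2:Mul1,r3:Mul2,r4:9,r5:2
c6: - | r0:Add1,r1:7,r2:Mul1,r3:Mul2,r4:9,r5:2
c7: - | r0:Add1,r1:7,r2:Mul1,r3:Mul2,r4:9,r5:2
c8: CDB Mul1=21 | r0:Add1,r1:7,r2:21,r3:Mul2,r4:9,r5:2
c9: CDB Mul2=42 | r0:Add1,r1:7,r2:21,r3:42,r4:9,r5:2
c10: - | r0:Add1,r1:7,r2:21,r3:42,r4:9,r5:2

STATUS = TAG Add1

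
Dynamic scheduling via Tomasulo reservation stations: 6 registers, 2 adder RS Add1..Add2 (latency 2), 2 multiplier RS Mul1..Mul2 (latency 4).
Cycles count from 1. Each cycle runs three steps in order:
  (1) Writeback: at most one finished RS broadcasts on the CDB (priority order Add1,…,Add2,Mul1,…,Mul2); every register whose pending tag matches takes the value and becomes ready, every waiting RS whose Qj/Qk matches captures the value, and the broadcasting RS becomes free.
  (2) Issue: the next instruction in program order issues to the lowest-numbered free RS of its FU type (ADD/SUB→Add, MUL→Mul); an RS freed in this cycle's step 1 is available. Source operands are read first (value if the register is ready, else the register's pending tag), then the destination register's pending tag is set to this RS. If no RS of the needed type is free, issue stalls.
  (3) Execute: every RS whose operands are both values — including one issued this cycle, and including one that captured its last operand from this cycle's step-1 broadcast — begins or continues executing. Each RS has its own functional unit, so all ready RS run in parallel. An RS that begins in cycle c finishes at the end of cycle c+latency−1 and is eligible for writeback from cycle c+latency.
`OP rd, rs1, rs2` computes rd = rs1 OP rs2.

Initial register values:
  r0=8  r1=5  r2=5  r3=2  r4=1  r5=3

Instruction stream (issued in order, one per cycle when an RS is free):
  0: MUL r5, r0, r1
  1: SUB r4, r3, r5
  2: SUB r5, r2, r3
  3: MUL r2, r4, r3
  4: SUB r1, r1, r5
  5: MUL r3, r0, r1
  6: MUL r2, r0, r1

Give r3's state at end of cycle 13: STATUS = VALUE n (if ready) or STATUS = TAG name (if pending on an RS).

  c1: issue MUL r5<-Mul1  regs: r0:8,r1:5,r2:5,r3:2,r4:1,r5:Mul1
  c2: issue SUB r4<-Add1  regs: r0:8,r1:5,r2:5,r3:2,r4:Add1,r5:Mul1
  c3: issue SUB r5<-Add2  regs: r0:8,r1:5,r2:5,r3:2,r4:Add1,r5:Add2
  c4: issue MUL r2<-Mul2  regs: r0:8,r1:5,r2:Mul2,r3:2,r4:Add1,r5:Add2
  c5: CDB Add2=3; issue SUB r1<-Add2  regs: r0:8,r1:Add2,r2:Mul2,r3:2,r4:Add1,r5:3
  c6: CDB Mul1=40; issue MUL r3<-Mul1  regs: r0:8,r1:Add2,r2:Mul2,r3:Mul1,r4:Add1,r5:3
  c7: CDB Add2=2; stall  regs: r0:8,r1:2,r2:Mul2,r3:Mul1,r4:Add1,r5:3
  c8: CDB Add1=-38; stall  regs: r0:8,r1:2,r2:Mul2,r3:Mul1,r4:-38,r5:3
  c9: stall  regs: r0:8,r1:2,r2:Mul2,r3:Mul1,r4:-38,r5:3
  c10: stall  regs: r0:8,r1:2,r2:Mul2,r3:Mul1,r4:-38,r5:3
  c11: CDB Mul1=16; issue MUL r2<-Mul1  regs: r0:8,r1:2,r2:Mul1,r3:16,r4:-38,r5:3
  c12: CDB Mul2=-76  regs: r0:8,r1:2,r2:Mul1,r3:16,r4:-38,r5:3
  c13: -  regs: r0:8,r1:2,r2:Mul1,r3:16,r4:-38,r5:3

STATUS = VALUE 16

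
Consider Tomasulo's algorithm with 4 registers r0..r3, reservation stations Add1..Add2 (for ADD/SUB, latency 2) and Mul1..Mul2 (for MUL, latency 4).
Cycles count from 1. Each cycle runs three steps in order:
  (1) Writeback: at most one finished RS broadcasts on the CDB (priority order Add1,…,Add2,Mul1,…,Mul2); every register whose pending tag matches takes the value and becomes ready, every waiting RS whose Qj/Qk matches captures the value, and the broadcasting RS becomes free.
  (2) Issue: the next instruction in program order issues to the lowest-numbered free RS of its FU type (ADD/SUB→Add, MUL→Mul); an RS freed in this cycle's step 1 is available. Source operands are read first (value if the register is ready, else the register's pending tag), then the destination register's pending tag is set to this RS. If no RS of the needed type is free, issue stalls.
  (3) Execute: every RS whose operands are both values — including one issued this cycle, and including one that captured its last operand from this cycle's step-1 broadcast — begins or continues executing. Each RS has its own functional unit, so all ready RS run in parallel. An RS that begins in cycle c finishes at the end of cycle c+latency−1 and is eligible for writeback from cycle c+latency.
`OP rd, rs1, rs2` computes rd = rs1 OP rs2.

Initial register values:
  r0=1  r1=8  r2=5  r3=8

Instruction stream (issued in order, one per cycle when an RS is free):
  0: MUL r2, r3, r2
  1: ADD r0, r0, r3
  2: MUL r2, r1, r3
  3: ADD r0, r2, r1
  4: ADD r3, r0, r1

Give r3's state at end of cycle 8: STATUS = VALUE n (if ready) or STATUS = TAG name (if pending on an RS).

STATUS = TAG Add2

c1: issue MUL r2<-Mul1 | r0:1,r1:8,r2:Mul1,r3:8
c2: issue ADD r0<-Add1 | r0:Add1,r1:8,r2:Mul1,r3:8
c3: issue MUL r2<-Mul2 | r0:Add1,r1:8,r2:Mul2,r3:8
c4: CDB Add1=9; issue ADD r0<-Add1 | r0:Add1,r1:8,r2:Mul2,r3:8
c5: CDB Mul1=40; issue ADD r3<-Add2 | r0:Add1,r1:8,r2:Mul2,r3:Add2
c6: - | r0:Add1,r1:8,r2:Mul2,r3:Add2
c7: CDB Mul2=64 | r0:Add1,r1:8,r2:64,r3:Add2
c8: - | r0:Add1,r1:8,r2:64,r3:Add2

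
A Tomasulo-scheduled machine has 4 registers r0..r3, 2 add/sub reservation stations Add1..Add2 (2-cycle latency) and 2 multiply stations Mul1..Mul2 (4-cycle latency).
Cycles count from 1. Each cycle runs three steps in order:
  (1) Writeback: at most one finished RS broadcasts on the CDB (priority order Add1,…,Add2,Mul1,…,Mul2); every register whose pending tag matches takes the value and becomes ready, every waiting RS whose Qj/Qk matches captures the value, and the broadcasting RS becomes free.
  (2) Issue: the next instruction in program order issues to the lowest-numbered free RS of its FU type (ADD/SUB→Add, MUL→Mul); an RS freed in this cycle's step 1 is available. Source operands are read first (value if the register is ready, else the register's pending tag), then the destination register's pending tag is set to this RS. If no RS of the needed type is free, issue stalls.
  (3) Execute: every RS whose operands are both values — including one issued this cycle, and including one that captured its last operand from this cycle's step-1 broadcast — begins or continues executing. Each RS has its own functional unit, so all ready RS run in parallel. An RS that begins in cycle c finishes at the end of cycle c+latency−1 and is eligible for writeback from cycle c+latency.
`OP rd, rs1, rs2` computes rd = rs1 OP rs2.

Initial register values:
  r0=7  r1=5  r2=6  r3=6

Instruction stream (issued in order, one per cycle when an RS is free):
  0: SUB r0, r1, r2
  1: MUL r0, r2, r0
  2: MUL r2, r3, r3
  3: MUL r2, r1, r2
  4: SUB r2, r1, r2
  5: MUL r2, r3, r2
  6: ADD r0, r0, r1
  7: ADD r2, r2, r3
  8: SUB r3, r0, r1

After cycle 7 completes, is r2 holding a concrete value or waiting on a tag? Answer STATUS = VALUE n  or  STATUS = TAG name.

cycle 1: issue SUB r0<-Add1 // r0:Add1,r1:5,r2:6,r3:6
cycle 2: issue MUL r0<-Mul1 // r0:Mul1,r1:5,r2:6,r3:6
cycle 3: CDB Add1=-1; issue MUL r2<-Mul2 // r0:Mul1,r1:5,r2:Mul2,r3:6
cycle 4: stall // r0:Mul1,r1:5,r2:Mul2,r3:6
cycle 5: stall // r0:Mul1,r1:5,r2:Mul2,r3:6
cycle 6: stall // r0:Mul1,r1:5,r2:Mul2,r3:6
cycle 7: CDB Mul1=-6; issue MUL r2<-Mul1 // r0:-6,r1:5,r2:Mul1,r3:6

STATUS = TAG Mul1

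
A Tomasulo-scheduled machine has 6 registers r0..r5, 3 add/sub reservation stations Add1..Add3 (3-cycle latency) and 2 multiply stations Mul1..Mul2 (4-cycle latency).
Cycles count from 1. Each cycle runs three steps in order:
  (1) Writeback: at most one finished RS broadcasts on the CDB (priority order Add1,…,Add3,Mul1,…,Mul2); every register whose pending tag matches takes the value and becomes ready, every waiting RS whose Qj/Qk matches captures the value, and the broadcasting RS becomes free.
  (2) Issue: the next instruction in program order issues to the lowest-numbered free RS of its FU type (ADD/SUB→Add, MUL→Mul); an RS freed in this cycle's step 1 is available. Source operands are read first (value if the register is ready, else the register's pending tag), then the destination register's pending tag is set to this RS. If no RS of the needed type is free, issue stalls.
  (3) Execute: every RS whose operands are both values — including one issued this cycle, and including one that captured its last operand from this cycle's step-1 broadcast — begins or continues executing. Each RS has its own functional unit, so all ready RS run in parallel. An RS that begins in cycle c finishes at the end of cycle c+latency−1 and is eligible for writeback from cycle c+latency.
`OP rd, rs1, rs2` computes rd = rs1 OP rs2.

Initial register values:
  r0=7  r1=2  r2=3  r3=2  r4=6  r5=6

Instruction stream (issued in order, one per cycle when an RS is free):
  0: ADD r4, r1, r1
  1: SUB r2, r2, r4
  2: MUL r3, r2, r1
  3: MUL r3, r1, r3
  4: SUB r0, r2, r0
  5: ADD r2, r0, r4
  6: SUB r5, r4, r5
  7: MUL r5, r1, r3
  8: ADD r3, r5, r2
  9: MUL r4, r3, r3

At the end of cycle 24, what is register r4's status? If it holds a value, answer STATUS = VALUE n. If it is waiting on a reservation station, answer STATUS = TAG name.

STATUS = TAG Mul2

c1: issue ADD r4<-Add1 | r0:7,r1:2,r2:3,r3:2,r4:Add1,r5:6
c2: issue SUB r2<-Add2 | r0:7,r1:2,r2:Add2,r3:2,r4:Add1,r5:6
c3: issue MUL r3<-Mul1 | r0:7,r1:2,r2:Add2,r3:Mul1,r4:Add1,r5:6
c4: CDB Add1=4; issue MUL r3<-Mul2 | r0:7,r1:2,r2:Add2,r3:Mul2,r4:4,r5:6
c5: issue SUB r0<-Add1 | r0:Add1,r1:2,r2:Add2,r3:Mul2,r4:4,r5:6
c6: issue ADD r2<-Add3 | r0:Add1,r1:2,r2:Add3,r3:Mul2,r4:4,r5:6
c7: CDB Add2=-1; issue SUB r5<-Add2 | r0:Add1,r1:2,r2:Add3,r3:Mul2,r4:4,r5:Add2
c8: stall | r0:Add1,r1:2,r2:Add3,r3:Mul2,r4:4,r5:Add2
c9: stall | r0:Add1,r1:2,r2:Add3,r3:Mul2,r4:4,r5:Add2
c10: CDB Add1=-8; stall | r0:-8,r1:2,r2:Add3,r3:Mul2,r4:4,r5:Add2
c11: CDB Add2=-2; stall | r0:-8,r1:2,r2:Add3,r3:Mul2,r4:4,r5:-2
c12: CDB Mul1=-2; issue MUL r5<-Mul1 | r0:-8,r1:2,r2:Add3,r3:Mul2,r4:4,r5:Mul1
c13: CDB Add3=-4; issue ADD r3<-Add1 | r0:-8,r1:2,r2:-4,r3:Add1,r4:4,r5:Mul1
c14: stall | r0:-8,r1:2,r2:-4,r3:Add1,r4:4,r5:Mul1
c15: stall | r0:-8,r1:2,r2:-4,r3:Add1,r4:4,r5:Mul1
c16: CDB Mul2=-4; issue MUL r4<-Mul2 | r0:-8,r1:2,r2:-4,r3:Add1,r4:Mul2,r5:Mul1
c17: - | r0:-8,r1:2,r2:-4,r3:Add1,r4:Mul2,r5:Mul1
c18: - | r0:-8,r1:2,r2:-4,r3:Add1,r4:Mul2,r5:Mul1
c19: - | r0:-8,r1:2,r2:-4,r3:Add1,r4:Mul2,r5:Mul1
c20: CDB Mul1=-8 | r0:-8,r1:2,r2:-4,r3:Add1,r4:Mul2,r5:-8
c21: - | r0:-8,r1:2,r2:-4,r3:Add1,r4:Mul2,r5:-8
c22: - | r0:-8,r1:2,r2:-4,r3:Add1,r4:Mul2,r5:-8
c23: CDB Add1=-12 | r0:-8,r1:2,r2:-4,r3:-12,r4:Mul2,r5:-8
c24: - | r0:-8,r1:2,r2:-4,r3:-12,r4:Mul2,r5:-8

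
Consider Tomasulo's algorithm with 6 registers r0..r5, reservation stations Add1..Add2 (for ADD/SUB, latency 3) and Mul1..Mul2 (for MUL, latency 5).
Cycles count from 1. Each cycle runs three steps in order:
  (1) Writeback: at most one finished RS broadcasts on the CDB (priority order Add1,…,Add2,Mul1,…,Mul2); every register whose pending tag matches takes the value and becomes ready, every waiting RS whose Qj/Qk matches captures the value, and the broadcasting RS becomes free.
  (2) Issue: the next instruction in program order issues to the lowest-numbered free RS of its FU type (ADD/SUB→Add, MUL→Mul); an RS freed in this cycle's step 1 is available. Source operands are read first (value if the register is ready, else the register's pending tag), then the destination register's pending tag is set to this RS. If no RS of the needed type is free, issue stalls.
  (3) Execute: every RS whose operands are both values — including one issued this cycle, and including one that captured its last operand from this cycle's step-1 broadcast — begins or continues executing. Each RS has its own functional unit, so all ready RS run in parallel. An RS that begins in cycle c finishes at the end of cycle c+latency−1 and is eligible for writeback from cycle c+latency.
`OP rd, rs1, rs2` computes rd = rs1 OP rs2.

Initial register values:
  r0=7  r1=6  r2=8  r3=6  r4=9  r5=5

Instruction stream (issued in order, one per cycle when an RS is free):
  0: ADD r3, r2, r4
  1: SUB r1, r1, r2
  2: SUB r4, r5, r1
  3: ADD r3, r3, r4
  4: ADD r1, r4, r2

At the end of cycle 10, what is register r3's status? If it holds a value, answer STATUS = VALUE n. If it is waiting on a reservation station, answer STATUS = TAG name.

STATUS = TAG Add2

cycle 1: issue ADD r3<-Add1 // r0:7,r1:6,r2:8,r3:Add1,r4:9,r5:5
cycle 2: issue SUB r1<-Add2 // r0:7,r1:Add2,r2:8,r3:Add1,r4:9,r5:5
cycle 3: stall // r0:7,r1:Add2,r2:8,r3:Add1,r4:9,r5:5
cycle 4: CDB Add1=17; issue SUB r4<-Add1 // r0:7,r1:Add2,r2:8,r3:17,r4:Add1,r5:5
cycle 5: CDB Add2=-2; issue ADD r3<-Add2 // r0:7,r1:-2,r2:8,r3:Add2,r4:Add1,r5:5
cycle 6: stall // r0:7,r1:-2,r2:8,r3:Add2,r4:Add1,r5:5
cycle 7: stall // r0:7,r1:-2,r2:8,r3:Add2,r4:Add1,r5:5
cycle 8: CDB Add1=7; issue ADD r1<-Add1 // r0:7,r1:Add1,r2:8,r3:Add2,r4:7,r5:5
cycle 9: - // r0:7,r1:Add1,r2:8,r3:Add2,r4:7,r5:5
cycle 10: - // r0:7,r1:Add1,r2:8,r3:Add2,r4:7,r5:5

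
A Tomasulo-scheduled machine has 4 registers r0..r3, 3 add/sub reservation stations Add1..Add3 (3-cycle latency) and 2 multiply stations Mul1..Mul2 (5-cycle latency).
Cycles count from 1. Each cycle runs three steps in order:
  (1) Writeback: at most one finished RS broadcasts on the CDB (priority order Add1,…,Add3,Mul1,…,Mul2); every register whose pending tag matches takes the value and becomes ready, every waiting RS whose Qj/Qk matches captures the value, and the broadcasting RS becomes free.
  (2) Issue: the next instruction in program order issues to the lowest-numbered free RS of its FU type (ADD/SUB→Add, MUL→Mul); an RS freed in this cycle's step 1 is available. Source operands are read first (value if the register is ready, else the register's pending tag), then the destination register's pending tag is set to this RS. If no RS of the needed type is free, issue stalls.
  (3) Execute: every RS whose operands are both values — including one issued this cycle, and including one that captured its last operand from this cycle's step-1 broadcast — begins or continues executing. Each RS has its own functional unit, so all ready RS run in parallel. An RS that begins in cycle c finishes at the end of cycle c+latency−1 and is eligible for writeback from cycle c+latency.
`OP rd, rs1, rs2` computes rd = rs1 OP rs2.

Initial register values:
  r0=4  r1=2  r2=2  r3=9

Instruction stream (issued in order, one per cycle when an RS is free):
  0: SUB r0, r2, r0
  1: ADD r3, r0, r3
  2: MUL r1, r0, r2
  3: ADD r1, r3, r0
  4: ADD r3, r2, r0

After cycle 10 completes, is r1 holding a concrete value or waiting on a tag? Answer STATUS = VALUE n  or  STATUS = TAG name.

STATUS = VALUE 5

cycle 1: issue SUB r0<-Add1 // r0:Add1,r1:2,r2:2,r3:9
cycle 2: issue ADD r3<-Add2 // r0:Add1,r1:2,r2:2,r3:Add2
cycle 3: issue MUL r1<-Mul1 // r0:Add1,r1:Mul1,r2:2,r3:Add2
cycle 4: CDB Add1=-2; issue ADD r1<-Add1 // r0:-2,r1:Add1,r2:2,r3:Add2
cycle 5: issue ADD r3<-Add3 // r0:-2,r1:Add1,r2:2,r3:Add3
cycle 6: - // r0:-2,r1:Add1,r2:2,r3:Add3
cycle 7: CDB Add2=7 // r0:-2,r1:Add1,r2:2,r3:Add3
cycle 8: CDB Add3=0 // r0:-2,r1:Add1,r2:2,r3:0
cycle 9: CDB Mul1=-4 // r0:-2,r1:Add1,r2:2,r3:0
cycle 10: CDB Add1=5 // r0:-2,r1:5,r2:2,r3:0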